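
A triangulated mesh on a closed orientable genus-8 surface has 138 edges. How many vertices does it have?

χ = 2 − 2·8 = -14, and every face is a triangle so 3F = 2E.
F = 2E/3 = 92. Then V = -14 + E − F = -14 + 138 − 92 = 32.

32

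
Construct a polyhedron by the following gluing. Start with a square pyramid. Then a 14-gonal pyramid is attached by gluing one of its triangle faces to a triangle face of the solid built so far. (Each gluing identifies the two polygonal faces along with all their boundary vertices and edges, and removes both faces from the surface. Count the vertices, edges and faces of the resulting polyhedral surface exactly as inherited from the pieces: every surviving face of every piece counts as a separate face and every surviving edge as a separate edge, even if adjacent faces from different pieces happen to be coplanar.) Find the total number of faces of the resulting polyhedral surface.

A square pyramid: V=5, E=8, F=5.
Attach a 14-gonal pyramid (V=15, E=28, F=15) along a 3-gon: merge 3 vertices and 3 edges, delete both glued faces → V=17, E=33, F=18.
Check: V − E + F = 17 − 33 + 18 = 2.

18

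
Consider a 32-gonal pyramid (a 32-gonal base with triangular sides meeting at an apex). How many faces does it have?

33

A pyramid on an n-gon base has one n-gon and n triangles: V = 32 + 1 = 33, E = 2·32 = 64, F = 32 + 1 = 33.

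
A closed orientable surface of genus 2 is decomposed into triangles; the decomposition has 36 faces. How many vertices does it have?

16

χ = 2 − 2·2 = -2, and every face is a triangle so 3F = 2E.
E = 3·36/2 = 54. Then V = -2 + E − F = -2 + 54 − 36 = 16.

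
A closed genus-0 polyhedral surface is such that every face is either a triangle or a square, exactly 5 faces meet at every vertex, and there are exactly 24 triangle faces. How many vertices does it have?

16

Let x be the number of squares; then F = 24 + x.
Edge–face incidences: 2E = 3·24 + 4·x = 72 + 4x.
Every vertex has degree 5, so 5V = 2E.
Euler: V − E + F = 2 ⇒ (2E)/5 − E + (24 + x) = 2.
Multiply by 10: 2·(2E) − 5·(2E) + 10·(24 + x) = 20, i.e. 240 + 10x − 3·(72 + 4x) = 20.
Collecting terms: −2x + 24 = 20, so −2x = −4, so x = 2.
Then 2E = 72 + 4·2 = 80, so E = 40, V = 2E/5 = 16, F = 24 + 2 = 26.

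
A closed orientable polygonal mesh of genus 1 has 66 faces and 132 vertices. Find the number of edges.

For a closed orientable surface of genus 1, χ = 2 − 2·1 = 0.
E = V + F − (0) = 132 + 66 − (0) = 198.

198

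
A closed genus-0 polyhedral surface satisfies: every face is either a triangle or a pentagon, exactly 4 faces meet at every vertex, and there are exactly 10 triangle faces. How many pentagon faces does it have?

2

Let x be the number of pentagons; then F = 10 + x.
Edge–face incidences: 2E = 3·10 + 5·x = 30 + 5x.
Every vertex has degree 4, so 4V = 2E.
Euler: V − E + F = 2 ⇒ (2E)/4 − E + (10 + x) = 2.
Multiply by 8: 2·(2E) − 4·(2E) + 8·(10 + x) = 16, i.e. 80 + 8x − 2·(30 + 5x) = 16.
Collecting terms: −2x + 20 = 16, so −2x = −4, so x = 2.
Then 2E = 30 + 5·2 = 40, so E = 20, V = 2E/4 = 10, F = 10 + 2 = 12.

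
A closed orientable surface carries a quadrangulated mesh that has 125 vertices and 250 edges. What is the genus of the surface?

Every face is a square and each edge borders two faces, so 4F = 2·250, giving F = 125.
χ = V − E + F = 125 − 250 + 125 = 0.
For a closed orientable surface χ = 2 − 2g, so g = (2 − (0))/2 = 1.

1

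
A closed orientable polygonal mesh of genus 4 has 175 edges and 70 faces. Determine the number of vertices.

For a closed orientable surface of genus 4, χ = 2 − 2·4 = -6.
V = -6 + E − F = -6 + 175 − 70 = 99.

99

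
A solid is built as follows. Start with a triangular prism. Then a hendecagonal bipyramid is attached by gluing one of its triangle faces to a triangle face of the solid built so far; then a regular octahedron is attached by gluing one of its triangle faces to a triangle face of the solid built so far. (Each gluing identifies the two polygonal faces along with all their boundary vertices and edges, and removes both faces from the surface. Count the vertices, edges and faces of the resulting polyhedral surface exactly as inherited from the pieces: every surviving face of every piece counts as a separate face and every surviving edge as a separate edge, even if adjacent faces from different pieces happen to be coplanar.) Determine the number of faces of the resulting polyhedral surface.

A triangular prism: V=6, E=9, F=5.
Attach a hendecagonal bipyramid (V=13, E=33, F=22) along a 3-gon: merge 3 vertices and 3 edges, delete both glued faces → V=16, E=39, F=25.
Attach a regular octahedron (V=6, E=12, F=8) along a 3-gon: merge 3 vertices and 3 edges, delete both glued faces → V=19, E=48, F=31.
Check: V − E + F = 19 − 48 + 31 = 2.

31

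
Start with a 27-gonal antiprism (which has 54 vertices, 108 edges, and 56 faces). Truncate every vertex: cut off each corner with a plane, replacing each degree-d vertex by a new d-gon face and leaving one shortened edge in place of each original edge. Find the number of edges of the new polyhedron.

Truncation replaces each original edge-end by a new vertex, so V′ = 2E = 216.
Each original edge survives, and each old vertex of degree d contributes d new edges; summing degrees gives Σd = 2E, so E′ = E + 2E = 3E = 324.
Each original face survives and each original vertex becomes one new face: F′ = F + V = 110.

324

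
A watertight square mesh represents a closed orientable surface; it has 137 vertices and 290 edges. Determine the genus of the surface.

5

Every face is a square and each edge borders two faces, so 4F = 2·290, giving F = 145.
χ = V − E + F = 137 − 290 + 145 = -8.
For a closed orientable surface χ = 2 − 2g, so g = (2 − (-8))/2 = 5.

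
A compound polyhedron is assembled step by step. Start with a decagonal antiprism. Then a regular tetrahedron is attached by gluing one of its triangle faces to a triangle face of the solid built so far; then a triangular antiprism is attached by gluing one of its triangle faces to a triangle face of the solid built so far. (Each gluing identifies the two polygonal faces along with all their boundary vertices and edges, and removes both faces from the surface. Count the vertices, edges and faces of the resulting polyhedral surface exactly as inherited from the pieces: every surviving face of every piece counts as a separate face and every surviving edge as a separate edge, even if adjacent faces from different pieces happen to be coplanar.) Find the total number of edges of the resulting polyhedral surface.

52

A decagonal antiprism: V=20, E=40, F=22.
Attach a regular tetrahedron (V=4, E=6, F=4) along a 3-gon: merge 3 vertices and 3 edges, delete both glued faces → V=21, E=43, F=24.
Attach a triangular antiprism (V=6, E=12, F=8) along a 3-gon: merge 3 vertices and 3 edges, delete both glued faces → V=24, E=52, F=30.
Check: V − E + F = 24 − 52 + 30 = 2.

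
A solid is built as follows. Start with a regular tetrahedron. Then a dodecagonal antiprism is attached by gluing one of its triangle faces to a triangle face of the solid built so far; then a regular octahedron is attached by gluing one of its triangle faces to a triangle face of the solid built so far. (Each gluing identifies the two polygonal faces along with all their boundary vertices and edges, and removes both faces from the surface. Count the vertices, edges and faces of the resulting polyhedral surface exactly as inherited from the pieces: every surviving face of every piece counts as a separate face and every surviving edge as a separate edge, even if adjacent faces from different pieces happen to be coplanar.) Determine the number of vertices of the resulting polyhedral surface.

28

A regular tetrahedron: V=4, E=6, F=4.
Attach a dodecagonal antiprism (V=24, E=48, F=26) along a 3-gon: merge 3 vertices and 3 edges, delete both glued faces → V=25, E=51, F=28.
Attach a regular octahedron (V=6, E=12, F=8) along a 3-gon: merge 3 vertices and 3 edges, delete both glued faces → V=28, E=60, F=34.
Check: V − E + F = 28 − 60 + 34 = 2.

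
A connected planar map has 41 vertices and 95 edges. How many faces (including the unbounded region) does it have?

Euler's formula for a connected plane graph: V − E + F = 2, so F = 2 − 41 + 95 = 56.

56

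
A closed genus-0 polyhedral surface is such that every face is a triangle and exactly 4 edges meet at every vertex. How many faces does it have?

8

Each face has 3 edges and each edge borders two faces, so 2E = 3F.
Each vertex has degree 4, so 4V = 2E and hence V = 3F/4.
Euler: V − E + F = 2 ⇒ (3F/4) − (3F/2) + F = 2.
Multiply by 8: (6 − 12 + 8)F = 16, i.e. 2F = 16.
So F = 8, E = 3·8/2 = 12, V = 3·8/4 = 6.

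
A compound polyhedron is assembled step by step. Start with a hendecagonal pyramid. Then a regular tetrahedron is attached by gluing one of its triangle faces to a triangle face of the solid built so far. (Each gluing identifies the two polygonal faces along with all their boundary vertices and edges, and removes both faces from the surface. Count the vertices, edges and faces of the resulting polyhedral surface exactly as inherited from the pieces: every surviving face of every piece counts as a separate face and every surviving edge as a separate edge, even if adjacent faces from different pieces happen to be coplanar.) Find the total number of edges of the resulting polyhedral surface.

A hendecagonal pyramid: V=12, E=22, F=12.
Attach a regular tetrahedron (V=4, E=6, F=4) along a 3-gon: merge 3 vertices and 3 edges, delete both glued faces → V=13, E=25, F=14.
Check: V − E + F = 13 − 25 + 14 = 2.

25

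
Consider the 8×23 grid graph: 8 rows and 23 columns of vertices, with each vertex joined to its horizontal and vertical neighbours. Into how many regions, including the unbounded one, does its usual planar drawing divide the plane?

155

The grid has V = 8·23 = 184 vertices and E = 8·22 + 23·7 = 337 edges.
F = 2 − V + E = 2 − 184 + 337 = 155.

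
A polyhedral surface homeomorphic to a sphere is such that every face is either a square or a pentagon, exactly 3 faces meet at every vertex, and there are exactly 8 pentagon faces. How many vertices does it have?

16

Let x be the number of squares; then F = 8 + x.
Edge–face incidences: 2E = 5·8 + 4·x = 40 + 4x.
Every vertex has degree 3, so 3V = 2E.
Euler: V − E + F = 2 ⇒ (2E)/3 − E + (8 + x) = 2.
Multiply by 6: 2·(2E) − 3·(2E) + 6·(8 + x) = 12, i.e. 48 + 6x − (40 + 4x) = 12.
Collecting terms: 2x + 8 = 12, so 2x = 4, so x = 2.
Then 2E = 40 + 4·2 = 48, so E = 24, V = 2E/3 = 16, F = 8 + 2 = 10.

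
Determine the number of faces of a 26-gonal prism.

A prism on an n-gon has two n-gon bases and n rectangular sides: V = 2·26 = 52, E = 3·26 = 78, F = 26 + 2 = 28.

28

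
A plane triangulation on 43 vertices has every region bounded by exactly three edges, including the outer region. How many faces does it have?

In a plane triangulation 3F = 2E and V − E + F = 2, so F = 2V − 4 = 2·43 − 4 = 82.

82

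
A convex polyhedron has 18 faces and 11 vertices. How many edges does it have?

Here V − E + F = 2.
E = V + F − (2) = 11 + 18 − (2) = 27.

27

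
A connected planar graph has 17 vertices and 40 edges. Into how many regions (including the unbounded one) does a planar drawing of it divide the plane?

25

Euler's formula for a connected plane graph: V − E + F = 2, so F = 2 − 17 + 40 = 25.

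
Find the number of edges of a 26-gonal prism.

A prism on an n-gon has two n-gon bases and n rectangular sides: V = 2·26 = 52, E = 3·26 = 78, F = 26 + 2 = 28.

78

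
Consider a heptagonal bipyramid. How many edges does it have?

A bipyramid over an n-gon has 2n triangular faces and n + 2 vertices: V = 7 + 2 = 9, E = 3·7 = 21, F = 2·7 = 14.

21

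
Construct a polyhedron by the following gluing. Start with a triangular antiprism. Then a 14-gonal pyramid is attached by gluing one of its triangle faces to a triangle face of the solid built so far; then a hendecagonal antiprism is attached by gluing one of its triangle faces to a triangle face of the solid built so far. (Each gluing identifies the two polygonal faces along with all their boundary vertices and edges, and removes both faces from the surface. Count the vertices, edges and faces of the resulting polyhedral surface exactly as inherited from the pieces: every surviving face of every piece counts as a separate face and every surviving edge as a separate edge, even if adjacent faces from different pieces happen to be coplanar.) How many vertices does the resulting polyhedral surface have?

37

A triangular antiprism: V=6, E=12, F=8.
Attach a 14-gonal pyramid (V=15, E=28, F=15) along a 3-gon: merge 3 vertices and 3 edges, delete both glued faces → V=18, E=37, F=21.
Attach a hendecagonal antiprism (V=22, E=44, F=24) along a 3-gon: merge 3 vertices and 3 edges, delete both glued faces → V=37, E=78, F=43.
Check: V − E + F = 37 − 78 + 43 = 2.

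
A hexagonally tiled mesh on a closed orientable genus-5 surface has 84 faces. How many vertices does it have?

χ = 2 − 2·5 = -8, and every face is a hexagon so 6F = 2E.
E = 6·84/2 = 252. Then V = -8 + E − F = -8 + 252 − 84 = 160.

160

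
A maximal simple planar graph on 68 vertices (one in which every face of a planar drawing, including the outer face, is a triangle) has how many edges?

In a plane triangulation 3F = 2E and V − E + F = 2, so E = 3V − 6 = 3·68 − 6 = 198.

198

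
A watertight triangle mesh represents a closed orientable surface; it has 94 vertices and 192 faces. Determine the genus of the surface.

Every face is a triangle, so 2E = 3·192 = 576, giving E = 288.
χ = V − E + F = 94 − 288 + 192 = -2.
For a closed orientable surface χ = 2 − 2g, so g = (2 − (-2))/2 = 2.

2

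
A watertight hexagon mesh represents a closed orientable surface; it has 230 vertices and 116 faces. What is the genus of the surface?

Every face is a hexagon, so 2E = 6·116 = 696, giving E = 348.
χ = V − E + F = 230 − 348 + 116 = -2.
For a closed orientable surface χ = 2 − 2g, so g = (2 − (-2))/2 = 2.

2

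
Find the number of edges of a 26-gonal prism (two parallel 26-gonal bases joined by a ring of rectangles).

78

A prism on an n-gon has two n-gon bases and n rectangular sides: V = 2·26 = 52, E = 3·26 = 78, F = 26 + 2 = 28.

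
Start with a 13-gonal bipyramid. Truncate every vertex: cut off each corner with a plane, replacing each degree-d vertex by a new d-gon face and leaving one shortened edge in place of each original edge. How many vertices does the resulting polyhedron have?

78

The base solid has V = 15, E = 39, F = 26.
Truncation replaces each original edge-end by a new vertex, so V′ = 2E = 78.
Each original edge survives, and each old vertex of degree d contributes d new edges; summing degrees gives Σd = 2E, so E′ = E + 2E = 3E = 117.
Each original face survives and each original vertex becomes one new face: F′ = F + V = 41.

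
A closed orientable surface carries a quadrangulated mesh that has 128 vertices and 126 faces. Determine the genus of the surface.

Every face is a square, so 2E = 4·126 = 504, giving E = 252.
χ = V − E + F = 128 − 252 + 126 = 2.
For a closed orientable surface χ = 2 − 2g, so g = (2 − (2))/2 = 0.

0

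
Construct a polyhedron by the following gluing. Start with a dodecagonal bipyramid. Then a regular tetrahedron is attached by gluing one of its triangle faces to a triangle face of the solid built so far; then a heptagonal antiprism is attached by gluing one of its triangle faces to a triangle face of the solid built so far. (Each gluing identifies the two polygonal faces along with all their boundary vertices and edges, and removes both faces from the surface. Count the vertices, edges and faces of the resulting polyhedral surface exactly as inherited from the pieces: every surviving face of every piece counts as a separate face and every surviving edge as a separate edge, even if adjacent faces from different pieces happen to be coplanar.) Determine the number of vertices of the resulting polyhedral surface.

26

A dodecagonal bipyramid: V=14, E=36, F=24.
Attach a regular tetrahedron (V=4, E=6, F=4) along a 3-gon: merge 3 vertices and 3 edges, delete both glued faces → V=15, E=39, F=26.
Attach a heptagonal antiprism (V=14, E=28, F=16) along a 3-gon: merge 3 vertices and 3 edges, delete both glued faces → V=26, E=64, F=40.
Check: V − E + F = 26 − 64 + 40 = 2.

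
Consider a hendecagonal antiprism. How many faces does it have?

An antiprism on an n-gon has two n-gon caps and 2n triangles: V = 2·11 = 22, E = 4·11 = 44, F = 2·11 + 2 = 24.

24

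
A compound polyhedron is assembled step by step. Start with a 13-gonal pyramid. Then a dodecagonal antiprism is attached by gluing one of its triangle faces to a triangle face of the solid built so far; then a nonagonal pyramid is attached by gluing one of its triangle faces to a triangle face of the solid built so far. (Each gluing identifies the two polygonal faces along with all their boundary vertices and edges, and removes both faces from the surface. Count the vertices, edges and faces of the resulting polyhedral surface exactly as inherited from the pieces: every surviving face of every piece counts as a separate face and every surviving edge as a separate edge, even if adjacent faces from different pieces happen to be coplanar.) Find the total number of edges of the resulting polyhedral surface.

86

A 13-gonal pyramid: V=14, E=26, F=14.
Attach a dodecagonal antiprism (V=24, E=48, F=26) along a 3-gon: merge 3 vertices and 3 edges, delete both glued faces → V=35, E=71, F=38.
Attach a nonagonal pyramid (V=10, E=18, F=10) along a 3-gon: merge 3 vertices and 3 edges, delete both glued faces → V=42, E=86, F=46.
Check: V − E + F = 42 − 86 + 46 = 2.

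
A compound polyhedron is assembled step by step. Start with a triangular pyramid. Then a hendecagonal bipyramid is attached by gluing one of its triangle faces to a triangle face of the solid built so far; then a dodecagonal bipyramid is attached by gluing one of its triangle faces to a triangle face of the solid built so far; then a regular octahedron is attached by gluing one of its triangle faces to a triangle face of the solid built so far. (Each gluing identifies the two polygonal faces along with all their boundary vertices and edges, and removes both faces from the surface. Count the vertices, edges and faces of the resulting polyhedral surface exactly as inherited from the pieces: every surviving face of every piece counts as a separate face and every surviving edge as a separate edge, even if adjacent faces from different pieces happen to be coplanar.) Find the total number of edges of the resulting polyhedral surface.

A triangular pyramid: V=4, E=6, F=4.
Attach a hendecagonal bipyramid (V=13, E=33, F=22) along a 3-gon: merge 3 vertices and 3 edges, delete both glued faces → V=14, E=36, F=24.
Attach a dodecagonal bipyramid (V=14, E=36, F=24) along a 3-gon: merge 3 vertices and 3 edges, delete both glued faces → V=25, E=69, F=46.
Attach a regular octahedron (V=6, E=12, F=8) along a 3-gon: merge 3 vertices and 3 edges, delete both glued faces → V=28, E=78, F=52.
Check: V − E + F = 28 − 78 + 52 = 2.

78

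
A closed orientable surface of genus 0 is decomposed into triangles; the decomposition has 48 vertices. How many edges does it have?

138

χ = 2 − 2·0 = 2, and every face is a triangle so 3F = 2E.
V − E + F = 2 with E = 3F/2 gives 48 − (3/2 − 1)·F = 2, so F = 92 and E = 138.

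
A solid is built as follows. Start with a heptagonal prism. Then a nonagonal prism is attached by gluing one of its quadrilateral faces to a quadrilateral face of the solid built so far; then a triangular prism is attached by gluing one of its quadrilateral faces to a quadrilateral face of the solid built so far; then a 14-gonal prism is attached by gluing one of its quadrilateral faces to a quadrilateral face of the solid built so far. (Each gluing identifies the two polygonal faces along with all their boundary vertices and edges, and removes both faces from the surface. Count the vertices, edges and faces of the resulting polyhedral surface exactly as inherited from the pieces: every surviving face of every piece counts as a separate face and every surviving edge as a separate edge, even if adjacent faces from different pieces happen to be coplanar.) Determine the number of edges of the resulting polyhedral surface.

A heptagonal prism: V=14, E=21, F=9.
Attach a nonagonal prism (V=18, E=27, F=11) along a 4-gon: merge 4 vertices and 4 edges, delete both glued faces → V=28, E=44, F=18.
Attach a triangular prism (V=6, E=9, F=5) along a 4-gon: merge 4 vertices and 4 edges, delete both glued faces → V=30, E=49, F=21.
Attach a 14-gonal prism (V=28, E=42, F=16) along a 4-gon: merge 4 vertices and 4 edges, delete both glued faces → V=54, E=87, F=35.
Check: V − E + F = 54 − 87 + 35 = 2.

87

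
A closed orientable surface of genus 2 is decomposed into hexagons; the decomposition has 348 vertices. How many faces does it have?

χ = 2 − 2·2 = -2, and every face is a hexagon so 6F = 2E.
V − E + F = -2 with E = 6F/2 gives 348 − (6/2 − 1)·F = -2, so F = 175 and E = 525.

175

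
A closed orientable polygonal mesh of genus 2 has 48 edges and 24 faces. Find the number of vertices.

For a closed orientable surface of genus 2, χ = 2 − 2·2 = -2.
V = -2 + E − F = -2 + 48 − 24 = 22.

22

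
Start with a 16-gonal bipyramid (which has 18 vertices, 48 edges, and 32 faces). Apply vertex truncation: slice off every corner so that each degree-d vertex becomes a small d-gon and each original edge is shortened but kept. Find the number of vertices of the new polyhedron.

96

Truncation replaces each original edge-end by a new vertex, so V′ = 2E = 96.
Each original edge survives, and each old vertex of degree d contributes d new edges; summing degrees gives Σd = 2E, so E′ = E + 2E = 3E = 144.
Each original face survives and each original vertex becomes one new face: F′ = F + V = 50.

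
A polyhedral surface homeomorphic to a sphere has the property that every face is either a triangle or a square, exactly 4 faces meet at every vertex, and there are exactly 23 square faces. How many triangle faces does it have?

8

Let x be the number of triangles; then F = 23 + x.
Edge–face incidences: 2E = 4·23 + 3·x = 92 + 3x.
Every vertex has degree 4, so 4V = 2E.
Euler: V − E + F = 2 ⇒ (2E)/4 − E + (23 + x) = 2.
Multiply by 8: 2·(2E) − 4·(2E) + 8·(23 + x) = 16, i.e. 184 + 8x − 2·(92 + 3x) = 16.
Collecting terms: 2x = 16, so x = 8.
Then 2E = 92 + 3·8 = 116, so E = 58, V = 2E/4 = 29, F = 23 + 8 = 31.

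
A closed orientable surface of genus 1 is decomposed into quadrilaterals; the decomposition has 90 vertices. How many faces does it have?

χ = 2 − 2·1 = 0, and every face is a square so 4F = 2E.
V − E + F = 0 with E = 4F/2 gives 90 − (4/2 − 1)·F = 0, so F = 90 and E = 180.

90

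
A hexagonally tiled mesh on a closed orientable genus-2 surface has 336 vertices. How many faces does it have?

χ = 2 − 2·2 = -2, and every face is a hexagon so 6F = 2E.
V − E + F = -2 with E = 6F/2 gives 336 − (6/2 − 1)·F = -2, so F = 169 and E = 507.

169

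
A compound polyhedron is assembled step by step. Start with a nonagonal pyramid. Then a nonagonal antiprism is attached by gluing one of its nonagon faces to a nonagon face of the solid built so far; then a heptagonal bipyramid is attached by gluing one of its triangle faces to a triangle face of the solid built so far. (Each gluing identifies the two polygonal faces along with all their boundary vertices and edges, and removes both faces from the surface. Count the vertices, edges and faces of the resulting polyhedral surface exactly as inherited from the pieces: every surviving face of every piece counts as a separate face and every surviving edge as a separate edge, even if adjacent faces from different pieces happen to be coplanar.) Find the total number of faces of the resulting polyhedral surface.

A nonagonal pyramid: V=10, E=18, F=10.
Attach a nonagonal antiprism (V=18, E=36, F=20) along a 9-gon: merge 9 vertices and 9 edges, delete both glued faces → V=19, E=45, F=28.
Attach a heptagonal bipyramid (V=9, E=21, F=14) along a 3-gon: merge 3 vertices and 3 edges, delete both glued faces → V=25, E=63, F=40.
Check: V − E + F = 25 − 63 + 40 = 2.

40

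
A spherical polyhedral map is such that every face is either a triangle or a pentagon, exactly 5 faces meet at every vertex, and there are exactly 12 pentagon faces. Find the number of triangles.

Let x be the number of triangles; then F = 12 + x.
Edge–face incidences: 2E = 5·12 + 3·x = 60 + 3x.
Every vertex has degree 5, so 5V = 2E.
Euler: V − E + F = 2 ⇒ (2E)/5 − E + (12 + x) = 2.
Multiply by 10: 2·(2E) − 5·(2E) + 10·(12 + x) = 20, i.e. 120 + 10x − 3·(60 + 3x) = 20.
Collecting terms: x − 60 = 20, so x = 80.
Then 2E = 60 + 3·80 = 300, so E = 150, V = 2E/5 = 60, F = 12 + 80 = 92.

80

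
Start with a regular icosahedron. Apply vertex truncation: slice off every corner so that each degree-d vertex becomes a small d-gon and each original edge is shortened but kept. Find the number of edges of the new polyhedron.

The base solid has V = 12, E = 30, F = 20.
Truncation replaces each original edge-end by a new vertex, so V′ = 2E = 60.
Each original edge survives, and each old vertex of degree d contributes d new edges; summing degrees gives Σd = 2E, so E′ = E + 2E = 3E = 90.
Each original face survives and each original vertex becomes one new face: F′ = F + V = 32.

90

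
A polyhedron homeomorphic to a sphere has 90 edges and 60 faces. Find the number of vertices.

32

Here V − E + F = 2.
V = 2 + E − F = 2 + 90 − 60 = 32.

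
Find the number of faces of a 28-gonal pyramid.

A pyramid on an n-gon base has one n-gon and n triangles: V = 28 + 1 = 29, E = 2·28 = 56, F = 28 + 1 = 29.
Check: V − E + F = 29 − 56 + 29 = 2.

29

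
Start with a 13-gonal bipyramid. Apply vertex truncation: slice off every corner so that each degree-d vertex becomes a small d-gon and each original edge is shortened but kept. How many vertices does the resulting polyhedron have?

The base solid has V = 15, E = 39, F = 26.
Truncation replaces each original edge-end by a new vertex, so V′ = 2E = 78.
Each original edge survives, and each old vertex of degree d contributes d new edges; summing degrees gives Σd = 2E, so E′ = E + 2E = 3E = 117.
Each original face survives and each original vertex becomes one new face: F′ = F + V = 41.

78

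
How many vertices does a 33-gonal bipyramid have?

A bipyramid over an n-gon has 2n triangular faces and n + 2 vertices: V = 33 + 2 = 35, E = 3·33 = 99, F = 2·33 = 66.

35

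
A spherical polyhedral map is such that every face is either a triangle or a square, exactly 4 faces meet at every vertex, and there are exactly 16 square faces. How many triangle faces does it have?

8

Let x be the number of triangles; then F = 16 + x.
Edge–face incidences: 2E = 4·16 + 3·x = 64 + 3x.
Every vertex has degree 4, so 4V = 2E.
Euler: V − E + F = 2 ⇒ (2E)/4 − E + (16 + x) = 2.
Multiply by 8: 2·(2E) − 4·(2E) + 8·(16 + x) = 16, i.e. 128 + 8x − 2·(64 + 3x) = 16.
Collecting terms: 2x = 16, so x = 8.
Then 2E = 64 + 3·8 = 88, so E = 44, V = 2E/4 = 22, F = 16 + 8 = 24.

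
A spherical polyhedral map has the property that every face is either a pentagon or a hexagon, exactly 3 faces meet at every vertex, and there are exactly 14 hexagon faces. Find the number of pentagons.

12

Let x be the number of pentagons; then F = 14 + x.
Edge–face incidences: 2E = 6·14 + 5·x = 84 + 5x.
Every vertex has degree 3, so 3V = 2E.
Euler: V − E + F = 2 ⇒ (2E)/3 − E + (14 + x) = 2.
Multiply by 6: 2·(2E) − 3·(2E) + 6·(14 + x) = 12, i.e. 84 + 6x − (84 + 5x) = 12.
Collecting terms: x = 12.
Then 2E = 84 + 5·12 = 144, so E = 72, V = 2E/3 = 48, F = 14 + 12 = 26.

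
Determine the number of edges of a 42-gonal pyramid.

84

A pyramid on an n-gon base has one n-gon and n triangles: V = 42 + 1 = 43, E = 2·42 = 84, F = 42 + 1 = 43.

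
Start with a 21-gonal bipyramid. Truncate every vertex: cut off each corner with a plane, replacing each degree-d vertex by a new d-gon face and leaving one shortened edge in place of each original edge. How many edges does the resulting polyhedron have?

The base solid has V = 23, E = 63, F = 42.
Truncation replaces each original edge-end by a new vertex, so V′ = 2E = 126.
Each original edge survives, and each old vertex of degree d contributes d new edges; summing degrees gives Σd = 2E, so E′ = E + 2E = 3E = 189.
Each original face survives and each original vertex becomes one new face: F′ = F + V = 65.

189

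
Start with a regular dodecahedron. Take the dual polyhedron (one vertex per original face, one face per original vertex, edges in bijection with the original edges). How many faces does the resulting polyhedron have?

The base solid has V = 20, E = 30, F = 12.
The dual swaps V and F and preserves E: V′ = F = 12, E′ = E = 30, F′ = V = 20.

20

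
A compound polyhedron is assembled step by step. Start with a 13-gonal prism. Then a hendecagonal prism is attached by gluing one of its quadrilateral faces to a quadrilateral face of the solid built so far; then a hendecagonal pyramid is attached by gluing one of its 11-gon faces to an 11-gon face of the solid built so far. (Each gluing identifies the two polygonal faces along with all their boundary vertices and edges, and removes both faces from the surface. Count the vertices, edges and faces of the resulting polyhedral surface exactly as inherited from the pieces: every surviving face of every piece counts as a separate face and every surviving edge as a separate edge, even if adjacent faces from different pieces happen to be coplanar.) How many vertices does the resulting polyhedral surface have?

45

A 13-gonal prism: V=26, E=39, F=15.
Attach a hendecagonal prism (V=22, E=33, F=13) along a 4-gon: merge 4 vertices and 4 edges, delete both glued faces → V=44, E=68, F=26.
Attach a hendecagonal pyramid (V=12, E=22, F=12) along an 11-gon: merge 11 vertices and 11 edges, delete both glued faces → V=45, E=79, F=36.
Check: V − E + F = 45 − 79 + 36 = 2.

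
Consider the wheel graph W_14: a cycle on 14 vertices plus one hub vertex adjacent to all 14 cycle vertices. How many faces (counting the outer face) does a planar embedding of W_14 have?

W_14 has V = 14 + 1 = 15 vertices and E = 2·14 = 28 edges.
By Euler's formula F = 2 − V + E = 2 − 15 + 28 = 15.

15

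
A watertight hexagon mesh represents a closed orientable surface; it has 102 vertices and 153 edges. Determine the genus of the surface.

1

Every face is a hexagon and each edge borders two faces, so 6F = 2·153, giving F = 51.
χ = V − E + F = 102 − 153 + 51 = 0.
For a closed orientable surface χ = 2 − 2g, so g = (2 − (0))/2 = 1.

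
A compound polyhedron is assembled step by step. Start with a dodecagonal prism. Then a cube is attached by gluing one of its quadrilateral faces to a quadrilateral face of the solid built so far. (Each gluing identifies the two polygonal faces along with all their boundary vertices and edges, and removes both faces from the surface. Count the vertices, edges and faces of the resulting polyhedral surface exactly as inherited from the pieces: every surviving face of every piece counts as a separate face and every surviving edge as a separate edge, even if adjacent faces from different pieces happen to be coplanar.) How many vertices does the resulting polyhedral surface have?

A dodecagonal prism: V=24, E=36, F=14.
Attach a cube (V=8, E=12, F=6) along a 4-gon: merge 4 vertices and 4 edges, delete both glued faces → V=28, E=44, F=18.
Check: V − E + F = 28 − 44 + 18 = 2.

28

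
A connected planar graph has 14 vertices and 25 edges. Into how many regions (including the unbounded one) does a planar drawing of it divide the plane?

Euler's formula for a connected plane graph: V − E + F = 2, so F = 2 − 14 + 25 = 13.

13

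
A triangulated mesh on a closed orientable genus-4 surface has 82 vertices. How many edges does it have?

χ = 2 − 2·4 = -6, and every face is a triangle so 3F = 2E.
V − E + F = -6 with E = 3F/2 gives 82 − (3/2 − 1)·F = -6, so F = 176 and E = 264.

264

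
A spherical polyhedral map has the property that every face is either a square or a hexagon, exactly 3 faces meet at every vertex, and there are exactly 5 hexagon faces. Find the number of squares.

Let x be the number of squares; then F = 5 + x.
Edge–face incidences: 2E = 6·5 + 4·x = 30 + 4x.
Every vertex has degree 3, so 3V = 2E.
Euler: V − E + F = 2 ⇒ (2E)/3 − E + (5 + x) = 2.
Multiply by 6: 2·(2E) − 3·(2E) + 6·(5 + x) = 12, i.e. 30 + 6x − (30 + 4x) = 12.
Collecting terms: 2x = 12, so x = 6.
Then 2E = 30 + 4·6 = 54, so E = 27, V = 2E/3 = 18, F = 5 + 6 = 11.

6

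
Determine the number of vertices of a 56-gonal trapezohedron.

The n-trapezohedron (dual of the n-antiprism) has V = 2·56 + 2 = 114, E = 4·56 = 224, F = 2·56 = 112.
Check: V − E + F = 114 − 224 + 112 = 2.

114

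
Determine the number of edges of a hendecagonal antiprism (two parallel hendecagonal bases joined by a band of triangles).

44

An antiprism on an n-gon has two n-gon caps and 2n triangles: V = 2·11 = 22, E = 4·11 = 44, F = 2·11 + 2 = 24.
Check: V − E + F = 22 − 44 + 24 = 2.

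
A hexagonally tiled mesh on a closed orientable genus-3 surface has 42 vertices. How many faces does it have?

23

χ = 2 − 2·3 = -4, and every face is a hexagon so 6F = 2E.
V − E + F = -4 with E = 6F/2 gives 42 − (6/2 − 1)·F = -4, so F = 23 and E = 69.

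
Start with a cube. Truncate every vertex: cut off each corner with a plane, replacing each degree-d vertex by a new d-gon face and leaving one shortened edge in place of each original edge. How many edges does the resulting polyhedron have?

36

The base solid has V = 8, E = 12, F = 6.
Truncation replaces each original edge-end by a new vertex, so V′ = 2E = 24.
Each original edge survives, and each old vertex of degree d contributes d new edges; summing degrees gives Σd = 2E, so E′ = E + 2E = 3E = 36.
Each original face survives and each original vertex becomes one new face: F′ = F + V = 14.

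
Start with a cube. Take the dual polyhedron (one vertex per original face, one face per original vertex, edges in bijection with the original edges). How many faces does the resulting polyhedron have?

The base solid has V = 8, E = 12, F = 6.
The dual swaps V and F and preserves E: V′ = F = 6, E′ = E = 12, F′ = V = 8.

8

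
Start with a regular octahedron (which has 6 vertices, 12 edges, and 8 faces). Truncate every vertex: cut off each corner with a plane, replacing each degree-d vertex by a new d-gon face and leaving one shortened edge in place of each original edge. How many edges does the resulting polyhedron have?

Truncation replaces each original edge-end by a new vertex, so V′ = 2E = 24.
Each original edge survives, and each old vertex of degree d contributes d new edges; summing degrees gives Σd = 2E, so E′ = E + 2E = 3E = 36.
Each original face survives and each original vertex becomes one new face: F′ = F + V = 14.

36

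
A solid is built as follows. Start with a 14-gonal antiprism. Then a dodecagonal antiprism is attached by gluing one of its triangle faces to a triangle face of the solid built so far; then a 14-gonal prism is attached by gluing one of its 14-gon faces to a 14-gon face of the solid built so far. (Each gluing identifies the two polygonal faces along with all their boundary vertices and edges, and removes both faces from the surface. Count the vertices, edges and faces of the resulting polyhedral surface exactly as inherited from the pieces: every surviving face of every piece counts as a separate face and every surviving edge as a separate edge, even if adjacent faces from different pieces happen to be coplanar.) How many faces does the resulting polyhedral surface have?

A 14-gonal antiprism: V=28, E=56, F=30.
Attach a dodecagonal antiprism (V=24, E=48, F=26) along a 3-gon: merge 3 vertices and 3 edges, delete both glued faces → V=49, E=101, F=54.
Attach a 14-gonal prism (V=28, E=42, F=16) along a 14-gon: merge 14 vertices and 14 edges, delete both glued faces → V=63, E=129, F=68.
Check: V − E + F = 63 − 129 + 68 = 2.

68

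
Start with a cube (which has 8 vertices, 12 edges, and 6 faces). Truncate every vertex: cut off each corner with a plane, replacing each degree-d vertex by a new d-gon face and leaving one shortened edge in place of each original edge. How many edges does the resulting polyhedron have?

Truncation replaces each original edge-end by a new vertex, so V′ = 2E = 24.
Each original edge survives, and each old vertex of degree d contributes d new edges; summing degrees gives Σd = 2E, so E′ = E + 2E = 3E = 36.
Each original face survives and each original vertex becomes one new face: F′ = F + V = 14.

36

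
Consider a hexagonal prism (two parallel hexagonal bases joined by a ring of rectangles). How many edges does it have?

A prism on an n-gon has two n-gon bases and n rectangular sides: V = 2·6 = 12, E = 3·6 = 18, F = 6 + 2 = 8.
Check: V − E + F = 12 − 18 + 8 = 2.

18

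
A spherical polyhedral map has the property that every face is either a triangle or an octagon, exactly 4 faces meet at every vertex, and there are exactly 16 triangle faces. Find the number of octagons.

Let x be the number of octagons; then F = 16 + x.
Edge–face incidences: 2E = 3·16 + 8·x = 48 + 8x.
Every vertex has degree 4, so 4V = 2E.
Euler: V − E + F = 2 ⇒ (2E)/4 − E + (16 + x) = 2.
Multiply by 8: 2·(2E) − 4·(2E) + 8·(16 + x) = 16, i.e. 128 + 8x − 2·(48 + 8x) = 16.
Collecting terms: −8x + 32 = 16, so −8x = −16, so x = 2.
Then 2E = 48 + 8·2 = 64, so E = 32, V = 2E/4 = 16, F = 16 + 2 = 18.

2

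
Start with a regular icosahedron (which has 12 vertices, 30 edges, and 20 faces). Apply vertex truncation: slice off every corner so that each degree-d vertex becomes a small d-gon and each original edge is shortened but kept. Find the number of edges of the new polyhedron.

Truncation replaces each original edge-end by a new vertex, so V′ = 2E = 60.
Each original edge survives, and each old vertex of degree d contributes d new edges; summing degrees gives Σd = 2E, so E′ = E + 2E = 3E = 90.
Each original face survives and each original vertex becomes one new face: F′ = F + V = 32.

90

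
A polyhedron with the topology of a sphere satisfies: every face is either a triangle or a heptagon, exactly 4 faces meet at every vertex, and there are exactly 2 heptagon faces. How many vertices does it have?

Let x be the number of triangles; then F = 2 + x.
Edge–face incidences: 2E = 7·2 + 3·x = 14 + 3x.
Every vertex has degree 4, so 4V = 2E.
Euler: V − E + F = 2 ⇒ (2E)/4 − E + (2 + x) = 2.
Multiply by 8: 2·(2E) − 4·(2E) + 8·(2 + x) = 16, i.e. 16 + 8x − 2·(14 + 3x) = 16.
Collecting terms: 2x − 12 = 16, so 2x = 28, so x = 14.
Then 2E = 14 + 3·14 = 56, so E = 28, V = 2E/4 = 14, F = 2 + 14 = 16.

14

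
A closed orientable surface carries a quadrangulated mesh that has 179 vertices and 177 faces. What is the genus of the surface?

Every face is a square, so 2E = 4·177 = 708, giving E = 354.
χ = V − E + F = 179 − 354 + 177 = 2.
For a closed orientable surface χ = 2 − 2g, so g = (2 − (2))/2 = 0.

0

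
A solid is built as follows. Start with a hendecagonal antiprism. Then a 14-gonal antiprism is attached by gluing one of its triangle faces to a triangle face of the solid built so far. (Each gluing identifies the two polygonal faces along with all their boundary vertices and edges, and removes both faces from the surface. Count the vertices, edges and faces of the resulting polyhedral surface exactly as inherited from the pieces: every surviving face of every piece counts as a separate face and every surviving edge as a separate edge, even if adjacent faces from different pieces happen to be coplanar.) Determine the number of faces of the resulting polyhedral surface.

A hendecagonal antiprism: V=22, E=44, F=24.
Attach a 14-gonal antiprism (V=28, E=56, F=30) along a 3-gon: merge 3 vertices and 3 edges, delete both glued faces → V=47, E=97, F=52.
Check: V − E + F = 47 − 97 + 52 = 2.

52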